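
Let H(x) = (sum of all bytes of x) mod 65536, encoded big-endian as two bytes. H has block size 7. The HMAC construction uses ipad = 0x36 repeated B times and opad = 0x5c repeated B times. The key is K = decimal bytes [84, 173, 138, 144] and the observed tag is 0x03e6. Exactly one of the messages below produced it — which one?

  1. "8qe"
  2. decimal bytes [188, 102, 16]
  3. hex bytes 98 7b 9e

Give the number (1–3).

Key decimal bytes [84, 173, 138, 144] = 54 ad 8a 90 is 4 bytes ≤ B = 7; zero-pad to 7 bytes: K' = 54 ad 8a 90 00 00 00.
K' ⊕ ipad = 62 9b bc a6 36 36 36; K' ⊕ opad = 08 f1 d6 cc 5c 5c 5c.
m1: inner = H(62 9b bc a6 36 36 36 38 71 65) = 04 0f; tag = H(08 f1 d6 cc 5c 5c 5c 04 0f) = 03c2
m2: inner = H(62 9b bc a6 36 36 36 bc 66 10) = 04 33; tag = H(08 f1 d6 cc 5c 5c 5c 04 33) = 03e6 ← matches
m3: inner = H(62 9b bc a6 36 36 36 98 7b 9e) = 04 b2; tag = H(08 f1 d6 cc 5c 5c 5c 04 b2) = 0465

2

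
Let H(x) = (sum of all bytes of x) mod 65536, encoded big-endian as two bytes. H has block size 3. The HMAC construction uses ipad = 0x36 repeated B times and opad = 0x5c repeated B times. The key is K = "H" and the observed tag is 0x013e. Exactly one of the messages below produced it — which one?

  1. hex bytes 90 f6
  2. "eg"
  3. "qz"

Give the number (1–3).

Key "H" = 48 is 1 byte ≤ B = 3; zero-pad to 3 bytes: K' = 48 00 00.
K' ⊕ ipad = 7e 36 36; K' ⊕ opad = 14 5c 5c.
m1: inner = H(7e 36 36 90 f6) = 02 70; tag = H(14 5c 5c 02 70) = 013e ← matches
m2: inner = H(7e 36 36 65 67) = 01 b6; tag = H(14 5c 5c 01 b6) = 0183
m3: inner = H(7e 36 36 71 7a) = 01 d5; tag = H(14 5c 5c 01 d5) = 01a2

1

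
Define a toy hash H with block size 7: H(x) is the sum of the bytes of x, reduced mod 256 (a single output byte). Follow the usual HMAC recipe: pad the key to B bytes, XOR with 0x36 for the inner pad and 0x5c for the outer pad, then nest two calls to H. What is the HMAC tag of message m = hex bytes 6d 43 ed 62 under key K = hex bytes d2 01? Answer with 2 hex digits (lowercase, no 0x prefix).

df

Key hex bytes d2 01 is 2 bytes ≤ B = 7; zero-pad to 7 bytes: K' = d2 01 00 00 00 00 00.
K' ⊕ ipad = e4 37 36 36 36 36 36.  K' ⊕ opad = 8e 5d 5c 5c 5c 5c 5c.
Inner input = (K'⊕ipad) ∥ m = e4 37 36 36 36 36 36 ∥ 6d 43 ed 62.
Inner hash: sum = 228+55+54+54+54+54+54+109+67+237+98 = 1064; mod 256 = 40 → 28.
Outer input = (K'⊕opad) ∥ inner = 8e 5d 5c 5c 5c 5c 5c ∥ 28.
Outer hash (tag): sum = 142+93+92+92+92+92+92+40 = 735; mod 256 = 223 → df.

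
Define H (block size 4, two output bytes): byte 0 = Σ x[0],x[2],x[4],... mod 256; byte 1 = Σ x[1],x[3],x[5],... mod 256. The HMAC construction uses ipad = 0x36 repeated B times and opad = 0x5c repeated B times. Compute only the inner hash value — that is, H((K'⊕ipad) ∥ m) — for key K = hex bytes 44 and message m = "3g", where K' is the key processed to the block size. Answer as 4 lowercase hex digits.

dbd3

Key hex bytes 44 is 1 byte ≤ B = 4; zero-pad to 4 bytes: K' = 44 00 00 00.
K' ⊕ ipad = 72 36 36 36.
Inner input = 72 36 36 36 ∥ 33 67.
Inner hash: even-index sum = 219 mod 256 = 219; odd-index sum = 211 mod 256 = 211 → db d3.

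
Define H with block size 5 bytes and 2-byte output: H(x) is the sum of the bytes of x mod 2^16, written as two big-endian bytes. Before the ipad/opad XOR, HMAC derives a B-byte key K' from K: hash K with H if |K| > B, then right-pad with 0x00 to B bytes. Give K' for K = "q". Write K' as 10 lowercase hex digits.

7100000000

Key "q" = 71 is 1 byte ≤ B = 5; zero-pad to 5 bytes: K' = 71 00 00 00 00.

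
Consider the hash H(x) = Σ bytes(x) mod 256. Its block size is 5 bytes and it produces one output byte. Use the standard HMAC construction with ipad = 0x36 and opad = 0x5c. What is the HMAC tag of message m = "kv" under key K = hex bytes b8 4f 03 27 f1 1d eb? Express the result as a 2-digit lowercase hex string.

Key hex bytes b8 4f 03 27 f1 1d eb is 7 bytes > B = 5, so hash it first: H(key) = 2a, then zero-pad to 5 bytes: K' = 2a 00 00 00 00.
K' ⊕ ipad = 1c 36 36 36 36.  K' ⊕ opad = 76 5c 5c 5c 5c.
Inner input = (K'⊕ipad) ∥ m = 1c 36 36 36 36 ∥ 6b 76.
Inner hash: sum = 28+54+54+54+54+107+118 = 469; mod 256 = 213 → d5.
Outer input = (K'⊕opad) ∥ inner = 76 5c 5c 5c 5c ∥ d5.
Outer hash (tag): sum = 118+92+92+92+92+213 = 699; mod 256 = 187 → bb.

bb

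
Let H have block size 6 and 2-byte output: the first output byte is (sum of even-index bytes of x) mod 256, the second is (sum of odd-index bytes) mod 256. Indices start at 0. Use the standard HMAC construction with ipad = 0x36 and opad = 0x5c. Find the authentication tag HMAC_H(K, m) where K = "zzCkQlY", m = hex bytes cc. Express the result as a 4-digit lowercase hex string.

7c98

Key "zzCkQlY" = 7a 7a 43 6b 51 6c 59 is 7 bytes > B = 6, so hash it first: H(key) = 67 51, then zero-pad to 6 bytes: K' = 67 51 00 00 00 00.
K' ⊕ ipad = 51 67 36 36 36 36.  K' ⊕ opad = 3b 0d 5c 5c 5c 5c.
Inner input = (K'⊕ipad) ∥ m = 51 67 36 36 36 36 ∥ cc.
Inner hash: even-index sum = 393 mod 256 = 137; odd-index sum = 211 mod 256 = 211 → 89 d3.
Outer input = (K'⊕opad) ∥ inner = 3b 0d 5c 5c 5c 5c ∥ 89 d3.
Outer hash (tag): even-index sum = 380 mod 256 = 124; odd-index sum = 408 mod 256 = 152 → 7c 98.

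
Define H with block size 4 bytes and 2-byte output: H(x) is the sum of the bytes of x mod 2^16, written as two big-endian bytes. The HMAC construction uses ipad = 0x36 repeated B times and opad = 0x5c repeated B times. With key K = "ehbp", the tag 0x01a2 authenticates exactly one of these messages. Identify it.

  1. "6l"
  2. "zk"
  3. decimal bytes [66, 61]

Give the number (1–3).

Key "ehbp" = 65 68 62 70 is exactly B = 4 bytes: K' = 65 68 62 70.
K' ⊕ ipad = 53 5e 54 46; K' ⊕ opad = 39 34 3e 2c.
m1: inner = H(53 5e 54 46 36 6c) = 01 ed; tag = H(39 34 3e 2c 01 ed) = 01c5
m2: inner = H(53 5e 54 46 7a 6b) = 02 30; tag = H(39 34 3e 2c 02 30) = 0109
m3: inner = H(53 5e 54 46 42 3d) = 01 ca; tag = H(39 34 3e 2c 01 ca) = 01a2 ← matches

3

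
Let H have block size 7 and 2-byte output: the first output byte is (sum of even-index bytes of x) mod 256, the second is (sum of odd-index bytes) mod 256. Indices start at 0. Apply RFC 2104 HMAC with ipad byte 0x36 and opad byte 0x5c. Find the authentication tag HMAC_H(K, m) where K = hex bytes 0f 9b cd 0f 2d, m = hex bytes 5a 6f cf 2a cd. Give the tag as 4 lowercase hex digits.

c394

Key hex bytes 0f 9b cd 0f 2d is 5 bytes ≤ B = 7; zero-pad to 7 bytes: K' = 0f 9b cd 0f 2d 00 00.
K' ⊕ ipad = 39 ad fb 39 1b 36 36.  K' ⊕ opad = 53 c7 91 53 71 5c 5c.
Inner input = (K'⊕ipad) ∥ m = 39 ad fb 39 1b 36 36 ∥ 5a 6f cf 2a cd.
Inner hash: even-index sum = 542 mod 256 = 30; odd-index sum = 786 mod 256 = 18 → 1e 12.
Outer input = (K'⊕opad) ∥ inner = 53 c7 91 53 71 5c 5c ∥ 1e 12.
Outer hash (tag): even-index sum = 451 mod 256 = 195; odd-index sum = 404 mod 256 = 148 → c3 94.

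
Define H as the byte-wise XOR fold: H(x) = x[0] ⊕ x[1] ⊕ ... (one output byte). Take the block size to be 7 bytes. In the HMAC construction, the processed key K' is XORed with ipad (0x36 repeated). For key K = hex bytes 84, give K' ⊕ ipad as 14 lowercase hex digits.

b2363636363636

Key hex bytes 84 is 1 byte ≤ B = 7; zero-pad to 7 bytes: K' = 84 00 00 00 00 00 00.
XOR each byte with 0x36: 84⊕36=b2, 00⊕36=36, 00⊕36=36, 00⊕36=36, 00⊕36=36, 00⊕36=36, 00⊕36=36.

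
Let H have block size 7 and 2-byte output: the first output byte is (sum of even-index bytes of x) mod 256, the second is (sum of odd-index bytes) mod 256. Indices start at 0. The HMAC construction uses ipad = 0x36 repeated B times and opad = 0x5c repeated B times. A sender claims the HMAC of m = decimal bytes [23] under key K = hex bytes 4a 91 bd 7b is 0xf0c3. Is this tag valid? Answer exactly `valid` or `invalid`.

valid

Key hex bytes 4a 91 bd 7b is 4 bytes ≤ B = 7; zero-pad to 7 bytes: K' = 4a 91 bd 7b 00 00 00.
K' ⊕ ipad = 7c a7 8b 4d 36 36 36; K' ⊕ opad = 16 cd e1 27 5c 5c 5c.
Inner hash: even-index sum = 371 mod 256 = 115; odd-index sum = 321 mod 256 = 65 → 73 41.
Outer hash (recomputed tag): even-index sum = 496 mod 256 = 240; odd-index sum = 451 mod 256 = 195 → f0 c3.
Recomputed tag = f0c3; claimed = f0c3 → match.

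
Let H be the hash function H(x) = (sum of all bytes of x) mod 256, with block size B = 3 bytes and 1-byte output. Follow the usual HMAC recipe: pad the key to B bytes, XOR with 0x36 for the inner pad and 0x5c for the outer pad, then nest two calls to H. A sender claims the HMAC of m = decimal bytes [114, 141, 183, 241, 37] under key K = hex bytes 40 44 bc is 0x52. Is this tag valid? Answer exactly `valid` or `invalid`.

valid

Key hex bytes 40 44 bc is exactly B = 3 bytes: K' = 40 44 bc.
K' ⊕ ipad = 76 72 8a; K' ⊕ opad = 1c 18 e0.
Inner hash: sum = 118+114+138+114+141+183+241+37 = 1086; mod 256 = 62 → 3e.
Outer hash (recomputed tag): sum = 28+24+224+62 = 338; mod 256 = 82 → 52.
Recomputed tag = 52; claimed = 52 → match.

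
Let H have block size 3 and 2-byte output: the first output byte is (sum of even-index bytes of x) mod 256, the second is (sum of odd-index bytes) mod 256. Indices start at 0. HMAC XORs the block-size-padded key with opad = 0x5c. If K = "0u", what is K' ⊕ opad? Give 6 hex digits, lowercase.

Key "0u" = 30 75 is 2 bytes ≤ B = 3; zero-pad to 3 bytes: K' = 30 75 00.
XOR each byte with 0x5c: 30⊕5c=6c, 75⊕5c=29, 00⊕5c=5c.

6c295c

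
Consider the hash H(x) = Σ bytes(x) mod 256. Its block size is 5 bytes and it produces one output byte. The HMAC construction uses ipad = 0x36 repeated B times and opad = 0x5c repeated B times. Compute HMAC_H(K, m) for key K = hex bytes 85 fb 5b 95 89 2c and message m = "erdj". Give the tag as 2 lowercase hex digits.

79

Key hex bytes 85 fb 5b 95 89 2c is 6 bytes > B = 5, so hash it first: H(key) = 25, then zero-pad to 5 bytes: K' = 25 00 00 00 00.
K' ⊕ ipad = 13 36 36 36 36.  K' ⊕ opad = 79 5c 5c 5c 5c.
Inner input = (K'⊕ipad) ∥ m = 13 36 36 36 36 ∥ 65 72 64 6a.
Inner hash: sum = 19+54+54+54+54+101+114+100+106 = 656; mod 256 = 144 → 90.
Outer input = (K'⊕opad) ∥ inner = 79 5c 5c 5c 5c ∥ 90.
Outer hash (tag): sum = 121+92+92+92+92+144 = 633; mod 256 = 121 → 79.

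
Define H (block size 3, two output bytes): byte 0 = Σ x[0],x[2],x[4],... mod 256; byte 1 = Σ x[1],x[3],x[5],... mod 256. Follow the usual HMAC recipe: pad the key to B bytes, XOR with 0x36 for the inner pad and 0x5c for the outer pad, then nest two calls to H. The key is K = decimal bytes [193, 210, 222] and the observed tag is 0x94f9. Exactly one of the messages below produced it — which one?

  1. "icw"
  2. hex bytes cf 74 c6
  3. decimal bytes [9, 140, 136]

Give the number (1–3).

3

Key decimal bytes [193, 210, 222] = c1 d2 de is exactly B = 3 bytes: K' = c1 d2 de.
K' ⊕ ipad = f7 e4 e8; K' ⊕ opad = 9d 8e 82.
m1: inner = H(f7 e4 e8 69 63 77) = 42 c4; tag = H(9d 8e 82 42 c4) = e3d0
m2: inner = H(f7 e4 e8 cf 74 c6) = 53 79; tag = H(9d 8e 82 53 79) = 98e1
m3: inner = H(f7 e4 e8 09 8c 88) = 6b 75; tag = H(9d 8e 82 6b 75) = 94f9 ← matches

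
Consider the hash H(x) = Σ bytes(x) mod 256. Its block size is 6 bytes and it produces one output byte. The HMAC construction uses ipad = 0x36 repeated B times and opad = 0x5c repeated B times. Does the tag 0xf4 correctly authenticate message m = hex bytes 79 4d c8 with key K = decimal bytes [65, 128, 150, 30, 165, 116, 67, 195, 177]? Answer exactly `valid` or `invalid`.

valid

Key decimal bytes [65, 128, 150, 30, 165, 116, 67, 195, 177] = 41 80 96 1e a5 74 43 c3 b1 is 9 bytes > B = 6, so hash it first: H(key) = 45, then zero-pad to 6 bytes: K' = 45 00 00 00 00 00.
K' ⊕ ipad = 73 36 36 36 36 36; K' ⊕ opad = 19 5c 5c 5c 5c 5c.
Inner hash: sum = 115+54+54+54+54+54+121+77+200 = 783; mod 256 = 15 → 0f.
Outer hash (recomputed tag): sum = 25+92+92+92+92+92+15 = 500; mod 256 = 244 → f4.
Recomputed tag = f4; claimed = f4 → match.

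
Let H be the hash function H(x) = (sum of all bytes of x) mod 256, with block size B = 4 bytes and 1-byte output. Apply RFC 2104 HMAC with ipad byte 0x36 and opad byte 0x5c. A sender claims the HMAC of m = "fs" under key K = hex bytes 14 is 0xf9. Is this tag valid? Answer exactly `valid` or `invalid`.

valid

Key hex bytes 14 is 1 byte ≤ B = 4; zero-pad to 4 bytes: K' = 14 00 00 00.
K' ⊕ ipad = 22 36 36 36; K' ⊕ opad = 48 5c 5c 5c.
Inner hash: sum = 34+54+54+54+102+115 = 413; mod 256 = 157 → 9d.
Outer hash (recomputed tag): sum = 72+92+92+92+157 = 505; mod 256 = 249 → f9.
Recomputed tag = f9; claimed = f9 → match.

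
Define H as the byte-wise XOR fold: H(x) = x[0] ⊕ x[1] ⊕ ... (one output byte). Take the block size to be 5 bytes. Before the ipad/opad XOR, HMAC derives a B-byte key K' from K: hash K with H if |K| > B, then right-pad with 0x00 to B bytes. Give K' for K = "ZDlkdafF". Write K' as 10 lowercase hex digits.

3c00000000

|K| = 8 > B = 5, so first hash the key.
H(K): XOR 5a⊕44⊕6c⊕6b⊕64⊕61⊕66⊕46 = 3c.
Zero-pad H(K) = 3c to 5 bytes: K' = 3c 00 00 00 00.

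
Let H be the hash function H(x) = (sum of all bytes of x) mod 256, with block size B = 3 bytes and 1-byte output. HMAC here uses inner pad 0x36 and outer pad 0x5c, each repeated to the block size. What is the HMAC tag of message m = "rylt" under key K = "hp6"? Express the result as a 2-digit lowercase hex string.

39

Key "hp6" = 68 70 36 is exactly B = 3 bytes: K' = 68 70 36.
K' ⊕ ipad = 5e 46 00.  K' ⊕ opad = 34 2c 6a.
Inner input = (K'⊕ipad) ∥ m = 5e 46 00 ∥ 72 79 6c 74.
Inner hash: sum = 94+70+0+114+121+108+116 = 623; mod 256 = 111 → 6f.
Outer input = (K'⊕opad) ∥ inner = 34 2c 6a ∥ 6f.
Outer hash (tag): sum = 52+44+106+111 = 313; mod 256 = 57 → 39.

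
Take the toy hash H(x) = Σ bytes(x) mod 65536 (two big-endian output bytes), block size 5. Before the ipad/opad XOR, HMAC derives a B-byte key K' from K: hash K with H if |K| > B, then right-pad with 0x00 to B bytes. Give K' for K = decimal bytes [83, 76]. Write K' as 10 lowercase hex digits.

534c000000

Key decimal bytes [83, 76] = 53 4c is 2 bytes ≤ B = 5; zero-pad to 5 bytes: K' = 53 4c 00 00 00.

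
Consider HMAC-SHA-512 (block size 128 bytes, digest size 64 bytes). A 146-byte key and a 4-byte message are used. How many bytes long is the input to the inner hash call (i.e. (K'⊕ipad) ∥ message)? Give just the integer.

Key is 146 > 128 bytes, so it is hashed to 64 bytes then zero-padded to 128: |K'| = 128.
Inner input = (K'⊕ipad) ∥ m → 128 + 4 = 132 bytes.

132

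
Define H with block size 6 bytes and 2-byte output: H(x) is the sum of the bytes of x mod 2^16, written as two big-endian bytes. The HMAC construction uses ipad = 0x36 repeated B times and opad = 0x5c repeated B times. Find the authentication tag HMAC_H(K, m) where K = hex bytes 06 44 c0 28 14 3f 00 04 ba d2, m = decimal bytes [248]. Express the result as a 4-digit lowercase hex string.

Key hex bytes 06 44 c0 28 14 3f 00 04 ba d2 is 10 bytes > B = 6, so hash it first: H(key) = 03 15, then zero-pad to 6 bytes: K' = 03 15 00 00 00 00.
K' ⊕ ipad = 35 23 36 36 36 36.  K' ⊕ opad = 5f 49 5c 5c 5c 5c.
Inner input = (K'⊕ipad) ∥ m = 35 23 36 36 36 36 ∥ f8.
Inner hash: sum = 53+35+54+54+54+54+248 = 552 → 02 28.
Outer input = (K'⊕opad) ∥ inner = 5f 49 5c 5c 5c 5c ∥ 02 28.
Outer hash (tag): sum = 95+73+92+92+92+92+2+40 = 578 → 02 42.

0242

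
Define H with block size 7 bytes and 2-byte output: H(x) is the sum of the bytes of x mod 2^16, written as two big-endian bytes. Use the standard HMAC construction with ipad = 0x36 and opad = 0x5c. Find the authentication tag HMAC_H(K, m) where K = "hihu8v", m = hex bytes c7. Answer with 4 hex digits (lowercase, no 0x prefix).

025b

Key "hihu8v" = 68 69 68 75 38 76 is 6 bytes ≤ B = 7; zero-pad to 7 bytes: K' = 68 69 68 75 38 76 00.
K' ⊕ ipad = 5e 5f 5e 43 0e 40 36.  K' ⊕ opad = 34 35 34 29 64 2a 5c.
Inner input = (K'⊕ipad) ∥ m = 5e 5f 5e 43 0e 40 36 ∥ c7.
Inner hash: sum = 94+95+94+67+14+64+54+199 = 681 → 02 a9.
Outer input = (K'⊕opad) ∥ inner = 34 35 34 29 64 2a 5c ∥ 02 a9.
Outer hash (tag): sum = 52+53+52+41+100+42+92+2+169 = 603 → 02 5b.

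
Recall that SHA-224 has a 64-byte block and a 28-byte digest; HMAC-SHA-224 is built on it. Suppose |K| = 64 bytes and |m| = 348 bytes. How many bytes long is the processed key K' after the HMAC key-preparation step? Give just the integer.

64

Key is 64 ≤ 64 bytes, zero-padded: |K'| = 64.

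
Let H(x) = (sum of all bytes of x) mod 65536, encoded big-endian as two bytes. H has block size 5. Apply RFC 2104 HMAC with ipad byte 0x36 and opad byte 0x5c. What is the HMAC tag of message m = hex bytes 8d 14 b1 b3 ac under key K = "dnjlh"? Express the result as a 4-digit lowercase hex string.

0177

Key "dnjlh" = 64 6e 6a 6c 68 is exactly B = 5 bytes: K' = 64 6e 6a 6c 68.
K' ⊕ ipad = 52 58 5c 5a 5e.  K' ⊕ opad = 38 32 36 30 34.
Inner input = (K'⊕ipad) ∥ m = 52 58 5c 5a 5e ∥ 8d 14 b1 b3 ac.
Inner hash: sum = 82+88+92+90+94+141+20+177+179+172 = 1135 → 04 6f.
Outer input = (K'⊕opad) ∥ inner = 38 32 36 30 34 ∥ 04 6f.
Outer hash (tag): sum = 56+50+54+48+52+4+111 = 375 → 01 77.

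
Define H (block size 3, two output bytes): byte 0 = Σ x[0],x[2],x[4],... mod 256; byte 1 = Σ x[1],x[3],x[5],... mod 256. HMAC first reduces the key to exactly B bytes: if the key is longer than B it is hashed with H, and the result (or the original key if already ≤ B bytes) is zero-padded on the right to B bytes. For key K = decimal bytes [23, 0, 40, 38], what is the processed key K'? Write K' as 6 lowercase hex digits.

|K| = 4 > B = 3, so first hash the key.
H(K): even-index sum = 63 mod 256 = 63; odd-index sum = 38 mod 256 = 38 → 3f 26.
Zero-pad H(K) = 3f 26 to 3 bytes: K' = 3f 26 00.

3f2600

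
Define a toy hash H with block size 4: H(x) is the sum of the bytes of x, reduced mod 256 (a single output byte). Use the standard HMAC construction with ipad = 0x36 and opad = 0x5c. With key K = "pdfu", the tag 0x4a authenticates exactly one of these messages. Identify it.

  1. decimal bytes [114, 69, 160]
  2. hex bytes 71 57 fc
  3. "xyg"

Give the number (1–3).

Key "pdfu" = 70 64 66 75 is exactly B = 4 bytes: K' = 70 64 66 75.
K' ⊕ ipad = 46 52 50 43; K' ⊕ opad = 2c 38 3a 29.
m1: inner = H(46 52 50 43 72 45 a0) = 82; tag = H(2c 38 3a 29 82) = 49
m2: inner = H(46 52 50 43 71 57 fc) = ef; tag = H(2c 38 3a 29 ef) = b6
m3: inner = H(46 52 50 43 78 79 67) = 83; tag = H(2c 38 3a 29 83) = 4a ← matches

3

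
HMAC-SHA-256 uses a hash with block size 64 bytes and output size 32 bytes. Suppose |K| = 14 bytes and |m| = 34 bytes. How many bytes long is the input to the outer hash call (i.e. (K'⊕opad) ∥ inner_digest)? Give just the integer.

Key is 14 ≤ 64 bytes, zero-padded: |K'| = 64.
Outer input = (K'⊕opad) ∥ H(inner) → 64 + 32 = 96 bytes.

96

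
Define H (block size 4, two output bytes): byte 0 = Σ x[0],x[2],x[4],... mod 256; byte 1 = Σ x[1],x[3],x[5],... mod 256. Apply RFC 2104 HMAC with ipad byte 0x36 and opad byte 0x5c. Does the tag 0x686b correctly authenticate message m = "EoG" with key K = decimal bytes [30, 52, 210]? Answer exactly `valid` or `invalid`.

Key decimal bytes [30, 52, 210] = 1e 34 d2 is 3 bytes ≤ B = 4; zero-pad to 4 bytes: K' = 1e 34 d2 00.
K' ⊕ ipad = 28 02 e4 36; K' ⊕ opad = 42 68 8e 5c.
Inner hash: even-index sum = 408 mod 256 = 152; odd-index sum = 167 mod 256 = 167 → 98 a7.
Outer hash (recomputed tag): even-index sum = 360 mod 256 = 104; odd-index sum = 363 mod 256 = 107 → 68 6b.
Recomputed tag = 686b; claimed = 686b → match.

valid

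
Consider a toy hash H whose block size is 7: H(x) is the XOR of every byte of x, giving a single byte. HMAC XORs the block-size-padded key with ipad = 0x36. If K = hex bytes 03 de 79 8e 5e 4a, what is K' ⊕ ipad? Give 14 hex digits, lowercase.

35e84fb8687c36

Key hex bytes 03 de 79 8e 5e 4a is 6 bytes ≤ B = 7; zero-pad to 7 bytes: K' = 03 de 79 8e 5e 4a 00.
XOR each byte with 0x36: 03⊕36=35, de⊕36=e8, 79⊕36=4f, 8e⊕36=b8, 5e⊕36=68, 4a⊕36=7c, 00⊕36=36.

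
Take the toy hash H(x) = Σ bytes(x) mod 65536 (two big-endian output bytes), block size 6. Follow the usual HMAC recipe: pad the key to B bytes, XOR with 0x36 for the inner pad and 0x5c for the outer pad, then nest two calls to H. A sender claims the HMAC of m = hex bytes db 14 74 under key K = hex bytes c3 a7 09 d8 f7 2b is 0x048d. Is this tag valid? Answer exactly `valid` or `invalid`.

Key hex bytes c3 a7 09 d8 f7 2b is exactly B = 6 bytes: K' = c3 a7 09 d8 f7 2b.
K' ⊕ ipad = f5 91 3f ee c1 1d; K' ⊕ opad = 9f fb 55 84 ab 77.
Inner hash: sum = 245+145+63+238+193+29+219+20+116 = 1268 → 04 f4.
Outer hash (recomputed tag): sum = 159+251+85+132+171+119+4+244 = 1165 → 04 8d.
Recomputed tag = 048d; claimed = 048d → match.

valid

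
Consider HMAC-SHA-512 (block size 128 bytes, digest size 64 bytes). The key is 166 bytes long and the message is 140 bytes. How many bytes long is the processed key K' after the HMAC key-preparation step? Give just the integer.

128

Key is 166 > 128 bytes, so it is hashed to 64 bytes then zero-padded to 128: |K'| = 128.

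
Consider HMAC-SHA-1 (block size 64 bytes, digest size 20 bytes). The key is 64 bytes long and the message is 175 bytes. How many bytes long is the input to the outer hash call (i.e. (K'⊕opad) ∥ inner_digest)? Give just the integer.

Key is 64 ≤ 64 bytes, zero-padded: |K'| = 64.
Outer input = (K'⊕opad) ∥ H(inner) → 64 + 20 = 84 bytes.

84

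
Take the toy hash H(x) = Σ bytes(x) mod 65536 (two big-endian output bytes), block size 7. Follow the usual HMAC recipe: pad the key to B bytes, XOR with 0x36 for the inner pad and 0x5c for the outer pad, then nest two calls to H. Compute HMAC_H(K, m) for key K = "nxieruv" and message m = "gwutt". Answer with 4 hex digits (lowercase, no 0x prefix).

01a3

Key "nxieruv" = 6e 78 69 65 72 75 76 is exactly B = 7 bytes: K' = 6e 78 69 65 72 75 76.
K' ⊕ ipad = 58 4e 5f 53 44 43 40.  K' ⊕ opad = 32 24 35 39 2e 29 2a.
Inner input = (K'⊕ipad) ∥ m = 58 4e 5f 53 44 43 40 ∥ 67 77 75 74 74.
Inner hash: sum = 88+78+95+83+68+67+64+103+119+117+116+116 = 1114 → 04 5a.
Outer input = (K'⊕opad) ∥ inner = 32 24 35 39 2e 29 2a ∥ 04 5a.
Outer hash (tag): sum = 50+36+53+57+46+41+42+4+90 = 419 → 01 a3.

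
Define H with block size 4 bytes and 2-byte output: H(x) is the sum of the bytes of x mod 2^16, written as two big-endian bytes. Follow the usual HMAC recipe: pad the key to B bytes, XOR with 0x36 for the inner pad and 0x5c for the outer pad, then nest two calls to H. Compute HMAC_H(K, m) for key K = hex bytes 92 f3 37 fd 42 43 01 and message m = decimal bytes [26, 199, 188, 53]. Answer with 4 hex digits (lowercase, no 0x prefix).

Key hex bytes 92 f3 37 fd 42 43 01 is 7 bytes > B = 4, so hash it first: H(key) = 03 3f, then zero-pad to 4 bytes: K' = 03 3f 00 00.
K' ⊕ ipad = 35 09 36 36.  K' ⊕ opad = 5f 63 5c 5c.
Inner input = (K'⊕ipad) ∥ m = 35 09 36 36 ∥ 1a c7 bc 35.
Inner hash: sum = 53+9+54+54+26+199+188+53 = 636 → 02 7c.
Outer input = (K'⊕opad) ∥ inner = 5f 63 5c 5c ∥ 02 7c.
Outer hash (tag): sum = 95+99+92+92+2+124 = 504 → 01 f8.

01f8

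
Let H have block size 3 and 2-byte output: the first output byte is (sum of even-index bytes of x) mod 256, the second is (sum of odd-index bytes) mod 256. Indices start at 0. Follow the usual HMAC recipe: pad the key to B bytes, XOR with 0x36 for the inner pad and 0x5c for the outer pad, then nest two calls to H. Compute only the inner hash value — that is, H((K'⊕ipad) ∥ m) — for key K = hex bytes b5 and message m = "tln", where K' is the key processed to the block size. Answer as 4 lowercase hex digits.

2518

Key hex bytes b5 is 1 byte ≤ B = 3; zero-pad to 3 bytes: K' = b5 00 00.
K' ⊕ ipad = 83 36 36.
Inner input = 83 36 36 ∥ 74 6c 6e.
Inner hash: even-index sum = 293 mod 256 = 37; odd-index sum = 280 mod 256 = 24 → 25 18.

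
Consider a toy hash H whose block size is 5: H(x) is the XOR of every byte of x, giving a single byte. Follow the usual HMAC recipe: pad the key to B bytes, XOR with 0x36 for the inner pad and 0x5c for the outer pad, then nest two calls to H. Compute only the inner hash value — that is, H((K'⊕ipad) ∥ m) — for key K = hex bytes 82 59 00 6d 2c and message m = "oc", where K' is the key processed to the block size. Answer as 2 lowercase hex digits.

a0

Key hex bytes 82 59 00 6d 2c is exactly B = 5 bytes: K' = 82 59 00 6d 2c.
K' ⊕ ipad = b4 6f 36 5b 1a.
Inner input = b4 6f 36 5b 1a ∥ 6f 63.
Inner hash: XOR b4⊕6f⊕36⊕5b⊕1a⊕6f⊕63 = a0.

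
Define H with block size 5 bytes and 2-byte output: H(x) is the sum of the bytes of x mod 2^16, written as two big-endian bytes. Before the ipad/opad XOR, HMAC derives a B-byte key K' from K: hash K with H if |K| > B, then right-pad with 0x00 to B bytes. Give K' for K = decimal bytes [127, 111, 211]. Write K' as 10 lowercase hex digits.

7f6fd30000

Key decimal bytes [127, 111, 211] = 7f 6f d3 is 3 bytes ≤ B = 5; zero-pad to 5 bytes: K' = 7f 6f d3 00 00.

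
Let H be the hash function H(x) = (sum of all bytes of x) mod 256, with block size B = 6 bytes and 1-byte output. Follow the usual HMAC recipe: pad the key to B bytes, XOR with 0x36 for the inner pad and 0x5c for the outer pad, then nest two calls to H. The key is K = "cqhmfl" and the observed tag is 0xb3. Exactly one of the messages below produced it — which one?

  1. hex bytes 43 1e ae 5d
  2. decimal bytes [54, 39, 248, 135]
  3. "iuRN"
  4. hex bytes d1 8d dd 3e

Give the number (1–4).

Key "cqhmfl" = 63 71 68 6d 66 6c is exactly B = 6 bytes: K' = 63 71 68 6d 66 6c.
K' ⊕ ipad = 55 47 5e 5b 50 5a; K' ⊕ opad = 3f 2d 34 31 3a 30.
m1: inner = H(55 47 5e 5b 50 5a 43 1e ae 5d) = 6b; tag = H(3f 2d 34 31 3a 30 6b) = a6
m2: inner = H(55 47 5e 5b 50 5a 36 27 f8 87) = db; tag = H(3f 2d 34 31 3a 30 db) = 16
m3: inner = H(55 47 5e 5b 50 5a 69 75 52 4e) = 7d; tag = H(3f 2d 34 31 3a 30 7d) = b8
m4: inner = H(55 47 5e 5b 50 5a d1 8d dd 3e) = 78; tag = H(3f 2d 34 31 3a 30 78) = b3 ← matches

4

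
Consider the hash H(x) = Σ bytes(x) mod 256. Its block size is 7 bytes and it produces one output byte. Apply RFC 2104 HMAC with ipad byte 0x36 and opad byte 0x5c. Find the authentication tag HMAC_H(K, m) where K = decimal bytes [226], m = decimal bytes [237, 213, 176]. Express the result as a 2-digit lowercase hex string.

Key decimal bytes [226] = e2 is 1 byte ≤ B = 7; zero-pad to 7 bytes: K' = e2 00 00 00 00 00 00.
K' ⊕ ipad = d4 36 36 36 36 36 36.  K' ⊕ opad = be 5c 5c 5c 5c 5c 5c.
Inner input = (K'⊕ipad) ∥ m = d4 36 36 36 36 36 36 ∥ ed d5 b0.
Inner hash: sum = 212+54+54+54+54+54+54+237+213+176 = 1162; mod 256 = 138 → 8a.
Outer input = (K'⊕opad) ∥ inner = be 5c 5c 5c 5c 5c 5c ∥ 8a.
Outer hash (tag): sum = 190+92+92+92+92+92+92+138 = 880; mod 256 = 112 → 70.

70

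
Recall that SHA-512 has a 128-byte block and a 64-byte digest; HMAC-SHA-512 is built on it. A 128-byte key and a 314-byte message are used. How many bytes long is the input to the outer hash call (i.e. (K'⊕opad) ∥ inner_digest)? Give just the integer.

192

Key is 128 ≤ 128 bytes, zero-padded: |K'| = 128.
Outer input = (K'⊕opad) ∥ H(inner) → 128 + 64 = 192 bytes.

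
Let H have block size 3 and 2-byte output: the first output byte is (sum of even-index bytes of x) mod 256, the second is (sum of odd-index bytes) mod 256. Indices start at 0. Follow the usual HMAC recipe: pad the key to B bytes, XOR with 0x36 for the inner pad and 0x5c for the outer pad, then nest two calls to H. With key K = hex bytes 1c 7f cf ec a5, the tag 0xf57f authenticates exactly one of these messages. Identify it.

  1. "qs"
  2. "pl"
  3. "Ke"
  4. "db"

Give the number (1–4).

Key hex bytes 1c 7f cf ec a5 is 5 bytes > B = 3, so hash it first: H(key) = 90 6b, then zero-pad to 3 bytes: K' = 90 6b 00.
K' ⊕ ipad = a6 5d 36; K' ⊕ opad = cc 37 5c.
m1: inner = H(a6 5d 36 71 73) = 4f ce; tag = H(cc 37 5c 4f ce) = f686
m2: inner = H(a6 5d 36 70 6c) = 48 cd; tag = H(cc 37 5c 48 cd) = f57f ← matches
m3: inner = H(a6 5d 36 4b 65) = 41 a8; tag = H(cc 37 5c 41 a8) = d078
m4: inner = H(a6 5d 36 64 62) = 3e c1; tag = H(cc 37 5c 3e c1) = e975

2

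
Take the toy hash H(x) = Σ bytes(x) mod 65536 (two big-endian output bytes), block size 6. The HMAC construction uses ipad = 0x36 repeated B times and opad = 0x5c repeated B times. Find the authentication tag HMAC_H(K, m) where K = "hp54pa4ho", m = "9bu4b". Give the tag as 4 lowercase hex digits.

02f0

Key "hp54pa4ho" = 68 70 35 34 70 61 34 68 6f is 9 bytes > B = 6, so hash it first: H(key) = 03 1d, then zero-pad to 6 bytes: K' = 03 1d 00 00 00 00.
K' ⊕ ipad = 35 2b 36 36 36 36.  K' ⊕ opad = 5f 41 5c 5c 5c 5c.
Inner input = (K'⊕ipad) ∥ m = 35 2b 36 36 36 36 ∥ 39 62 75 34 62.
Inner hash: sum = 53+43+54+54+54+54+57+98+117+52+98 = 734 → 02 de.
Outer input = (K'⊕opad) ∥ inner = 5f 41 5c 5c 5c 5c ∥ 02 de.
Outer hash (tag): sum = 95+65+92+92+92+92+2+222 = 752 → 02 f0.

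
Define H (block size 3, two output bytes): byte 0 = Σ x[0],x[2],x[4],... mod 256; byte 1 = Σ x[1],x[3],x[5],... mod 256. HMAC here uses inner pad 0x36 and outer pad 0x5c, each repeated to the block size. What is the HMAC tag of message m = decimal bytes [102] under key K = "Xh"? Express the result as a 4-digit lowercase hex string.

24d8

Key "Xh" = 58 68 is 2 bytes ≤ B = 3; zero-pad to 3 bytes: K' = 58 68 00.
K' ⊕ ipad = 6e 5e 36.  K' ⊕ opad = 04 34 5c.
Inner input = (K'⊕ipad) ∥ m = 6e 5e 36 ∥ 66.
Inner hash: even-index sum = 164 mod 256 = 164; odd-index sum = 196 mod 256 = 196 → a4 c4.
Outer input = (K'⊕opad) ∥ inner = 04 34 5c ∥ a4 c4.
Outer hash (tag): even-index sum = 292 mod 256 = 36; odd-index sum = 216 mod 256 = 216 → 24 d8.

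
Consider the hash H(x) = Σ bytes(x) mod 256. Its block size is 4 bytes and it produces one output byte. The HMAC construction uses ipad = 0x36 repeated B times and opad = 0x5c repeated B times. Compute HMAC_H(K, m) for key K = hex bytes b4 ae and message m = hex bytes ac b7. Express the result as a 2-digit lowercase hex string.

Key hex bytes b4 ae is 2 bytes ≤ B = 4; zero-pad to 4 bytes: K' = b4 ae 00 00.
K' ⊕ ipad = 82 98 36 36.  K' ⊕ opad = e8 f2 5c 5c.
Inner input = (K'⊕ipad) ∥ m = 82 98 36 36 ∥ ac b7.
Inner hash: sum = 130+152+54+54+172+183 = 745; mod 256 = 233 → e9.
Outer input = (K'⊕opad) ∥ inner = e8 f2 5c 5c ∥ e9.
Outer hash (tag): sum = 232+242+92+92+233 = 891; mod 256 = 123 → 7b.

7b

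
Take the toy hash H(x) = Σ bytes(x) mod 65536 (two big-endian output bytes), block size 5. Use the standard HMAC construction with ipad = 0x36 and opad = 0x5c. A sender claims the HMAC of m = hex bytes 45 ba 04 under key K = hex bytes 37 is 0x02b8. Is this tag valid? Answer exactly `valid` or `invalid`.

valid

Key hex bytes 37 is 1 byte ≤ B = 5; zero-pad to 5 bytes: K' = 37 00 00 00 00.
K' ⊕ ipad = 01 36 36 36 36; K' ⊕ opad = 6b 5c 5c 5c 5c.
Inner hash: sum = 1+54+54+54+54+69+186+4 = 476 → 01 dc.
Outer hash (recomputed tag): sum = 107+92+92+92+92+1+220 = 696 → 02 b8.
Recomputed tag = 02b8; claimed = 02b8 → match.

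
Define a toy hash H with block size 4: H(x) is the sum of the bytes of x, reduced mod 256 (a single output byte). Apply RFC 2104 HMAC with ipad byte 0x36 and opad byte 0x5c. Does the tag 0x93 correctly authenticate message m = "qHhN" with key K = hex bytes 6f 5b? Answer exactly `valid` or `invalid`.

valid

Key hex bytes 6f 5b is 2 bytes ≤ B = 4; zero-pad to 4 bytes: K' = 6f 5b 00 00.
K' ⊕ ipad = 59 6d 36 36; K' ⊕ opad = 33 07 5c 5c.
Inner hash: sum = 89+109+54+54+113+72+104+78 = 673; mod 256 = 161 → a1.
Outer hash (recomputed tag): sum = 51+7+92+92+161 = 403; mod 256 = 147 → 93.
Recomputed tag = 93; claimed = 93 → match.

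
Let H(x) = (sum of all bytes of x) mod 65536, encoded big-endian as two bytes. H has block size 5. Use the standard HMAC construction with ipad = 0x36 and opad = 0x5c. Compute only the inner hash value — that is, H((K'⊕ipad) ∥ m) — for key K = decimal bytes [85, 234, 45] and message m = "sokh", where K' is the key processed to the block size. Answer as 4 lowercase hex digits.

037b

Key decimal bytes [85, 234, 45] = 55 ea 2d is 3 bytes ≤ B = 5; zero-pad to 5 bytes: K' = 55 ea 2d 00 00.
K' ⊕ ipad = 63 dc 1b 36 36.
Inner input = 63 dc 1b 36 36 ∥ 73 6f 6b 68.
Inner hash: sum = 99+220+27+54+54+115+111+107+104 = 891 → 03 7b.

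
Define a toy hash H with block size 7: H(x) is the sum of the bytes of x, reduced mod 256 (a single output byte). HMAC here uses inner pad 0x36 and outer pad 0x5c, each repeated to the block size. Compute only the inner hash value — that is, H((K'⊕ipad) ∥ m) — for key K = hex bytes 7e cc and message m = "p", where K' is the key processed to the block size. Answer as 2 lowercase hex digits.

c0

Key hex bytes 7e cc is 2 bytes ≤ B = 7; zero-pad to 7 bytes: K' = 7e cc 00 00 00 00 00.
K' ⊕ ipad = 48 fa 36 36 36 36 36.
Inner input = 48 fa 36 36 36 36 36 ∥ 70.
Inner hash: sum = 72+250+54+54+54+54+54+112 = 704; mod 256 = 192 → c0.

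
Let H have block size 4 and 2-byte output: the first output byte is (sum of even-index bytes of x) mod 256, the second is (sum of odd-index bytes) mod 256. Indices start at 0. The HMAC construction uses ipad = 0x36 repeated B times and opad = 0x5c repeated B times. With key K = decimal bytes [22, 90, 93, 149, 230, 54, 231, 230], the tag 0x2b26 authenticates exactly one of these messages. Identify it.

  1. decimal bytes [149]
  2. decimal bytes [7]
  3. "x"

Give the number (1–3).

Key decimal bytes [22, 90, 93, 149, 230, 54, 231, 230] = 16 5a 5d 95 e6 36 e7 e6 is 8 bytes > B = 4, so hash it first: H(key) = 40 0b, then zero-pad to 4 bytes: K' = 40 0b 00 00.
K' ⊕ ipad = 76 3d 36 36; K' ⊕ opad = 1c 57 5c 5c.
m1: inner = H(76 3d 36 36 95) = 41 73; tag = H(1c 57 5c 5c 41 73) = b926
m2: inner = H(76 3d 36 36 07) = b3 73; tag = H(1c 57 5c 5c b3 73) = 2b26 ← matches
m3: inner = H(76 3d 36 36 78) = 24 73; tag = H(1c 57 5c 5c 24 73) = 9c26

2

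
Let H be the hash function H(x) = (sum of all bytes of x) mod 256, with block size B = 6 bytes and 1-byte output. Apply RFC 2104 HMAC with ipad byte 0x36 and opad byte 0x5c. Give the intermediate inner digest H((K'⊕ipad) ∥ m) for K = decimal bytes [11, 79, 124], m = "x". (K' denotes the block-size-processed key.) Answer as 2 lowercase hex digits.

Key decimal bytes [11, 79, 124] = 0b 4f 7c is 3 bytes ≤ B = 6; zero-pad to 6 bytes: K' = 0b 4f 7c 00 00 00.
K' ⊕ ipad = 3d 79 4a 36 36 36.
Inner input = 3d 79 4a 36 36 36 ∥ 78.
Inner hash: sum = 61+121+74+54+54+54+120 = 538; mod 256 = 26 → 1a.

1a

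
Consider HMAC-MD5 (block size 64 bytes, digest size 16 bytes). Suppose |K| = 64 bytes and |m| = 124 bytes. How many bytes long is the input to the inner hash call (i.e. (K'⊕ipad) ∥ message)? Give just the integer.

Key is 64 ≤ 64 bytes, zero-padded: |K'| = 64.
Inner input = (K'⊕ipad) ∥ m → 64 + 124 = 188 bytes.

188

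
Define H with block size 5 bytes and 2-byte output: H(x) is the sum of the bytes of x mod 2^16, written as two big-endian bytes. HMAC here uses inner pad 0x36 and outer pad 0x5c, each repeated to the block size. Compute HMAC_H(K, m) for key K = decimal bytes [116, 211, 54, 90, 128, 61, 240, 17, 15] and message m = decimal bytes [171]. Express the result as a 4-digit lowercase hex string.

Key decimal bytes [116, 211, 54, 90, 128, 61, 240, 17, 15] = 74 d3 36 5a 80 3d f0 11 0f is 9 bytes > B = 5, so hash it first: H(key) = 03 a4, then zero-pad to 5 bytes: K' = 03 a4 00 00 00.
K' ⊕ ipad = 35 92 36 36 36.  K' ⊕ opad = 5f f8 5c 5c 5c.
Inner input = (K'⊕ipad) ∥ m = 35 92 36 36 36 ∥ ab.
Inner hash: sum = 53+146+54+54+54+171 = 532 → 02 14.
Outer input = (K'⊕opad) ∥ inner = 5f f8 5c 5c 5c ∥ 02 14.
Outer hash (tag): sum = 95+248+92+92+92+2+20 = 641 → 02 81.

0281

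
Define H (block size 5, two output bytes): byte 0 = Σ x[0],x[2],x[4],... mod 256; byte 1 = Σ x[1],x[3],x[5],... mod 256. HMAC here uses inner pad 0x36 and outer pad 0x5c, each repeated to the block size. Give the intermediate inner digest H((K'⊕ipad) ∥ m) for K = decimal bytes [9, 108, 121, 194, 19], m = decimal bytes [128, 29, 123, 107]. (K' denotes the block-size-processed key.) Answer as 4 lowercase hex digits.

Key decimal bytes [9, 108, 121, 194, 19] = 09 6c 79 c2 13 is exactly B = 5 bytes: K' = 09 6c 79 c2 13.
K' ⊕ ipad = 3f 5a 4f f4 25.
Inner input = 3f 5a 4f f4 25 ∥ 80 1d 7b 6b.
Inner hash: even-index sum = 315 mod 256 = 59; odd-index sum = 585 mod 256 = 73 → 3b 49.

3b49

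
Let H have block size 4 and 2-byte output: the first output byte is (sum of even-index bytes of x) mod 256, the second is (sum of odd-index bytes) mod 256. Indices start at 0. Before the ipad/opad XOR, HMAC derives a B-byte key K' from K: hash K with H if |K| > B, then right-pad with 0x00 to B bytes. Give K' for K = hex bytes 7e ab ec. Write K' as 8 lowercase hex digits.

Key hex bytes 7e ab ec is 3 bytes ≤ B = 4; zero-pad to 4 bytes: K' = 7e ab ec 00.

7eabec00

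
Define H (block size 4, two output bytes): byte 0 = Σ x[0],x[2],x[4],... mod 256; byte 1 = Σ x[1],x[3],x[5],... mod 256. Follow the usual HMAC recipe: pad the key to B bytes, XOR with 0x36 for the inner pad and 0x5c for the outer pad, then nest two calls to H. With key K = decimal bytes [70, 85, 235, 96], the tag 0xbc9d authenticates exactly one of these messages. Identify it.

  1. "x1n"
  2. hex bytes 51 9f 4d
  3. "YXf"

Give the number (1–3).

2

Key decimal bytes [70, 85, 235, 96] = 46 55 eb 60 is exactly B = 4 bytes: K' = 46 55 eb 60.
K' ⊕ ipad = 70 63 dd 56; K' ⊕ opad = 1a 09 b7 3c.
m1: inner = H(70 63 dd 56 78 31 6e) = 33 ea; tag = H(1a 09 b7 3c 33 ea) = 042f
m2: inner = H(70 63 dd 56 51 9f 4d) = eb 58; tag = H(1a 09 b7 3c eb 58) = bc9d ← matches
m3: inner = H(70 63 dd 56 59 58 66) = 0c 11; tag = H(1a 09 b7 3c 0c 11) = dd56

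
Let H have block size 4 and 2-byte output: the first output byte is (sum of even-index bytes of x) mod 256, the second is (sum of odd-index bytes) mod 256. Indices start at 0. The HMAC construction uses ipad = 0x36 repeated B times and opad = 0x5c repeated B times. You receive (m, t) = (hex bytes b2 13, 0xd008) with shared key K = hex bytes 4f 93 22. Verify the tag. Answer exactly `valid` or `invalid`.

invalid

Key hex bytes 4f 93 22 is 3 bytes ≤ B = 4; zero-pad to 4 bytes: K' = 4f 93 22 00.
K' ⊕ ipad = 79 a5 14 36; K' ⊕ opad = 13 cf 7e 5c.
Inner hash: even-index sum = 319 mod 256 = 63; odd-index sum = 238 mod 256 = 238 → 3f ee.
Outer hash (recomputed tag): even-index sum = 208 mod 256 = 208; odd-index sum = 537 mod 256 = 25 → d0 19.
Recomputed tag = d019; claimed = d008 → mismatch.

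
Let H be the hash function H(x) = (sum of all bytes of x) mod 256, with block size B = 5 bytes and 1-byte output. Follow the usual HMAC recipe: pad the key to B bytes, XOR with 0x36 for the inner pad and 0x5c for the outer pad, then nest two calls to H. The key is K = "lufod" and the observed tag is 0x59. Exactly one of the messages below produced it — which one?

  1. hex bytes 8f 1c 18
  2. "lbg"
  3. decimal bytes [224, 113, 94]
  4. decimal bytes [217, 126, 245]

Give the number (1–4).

Key "lufod" = 6c 75 66 6f 64 is exactly B = 5 bytes: K' = 6c 75 66 6f 64.
K' ⊕ ipad = 5a 43 50 59 52; K' ⊕ opad = 30 29 3a 33 38.
m1: inner = H(5a 43 50 59 52 8f 1c 18) = 5b; tag = H(30 29 3a 33 38 5b) = 59 ← matches
m2: inner = H(5a 43 50 59 52 6c 62 67) = cd; tag = H(30 29 3a 33 38 cd) = cb
m3: inner = H(5a 43 50 59 52 e0 71 5e) = 47; tag = H(30 29 3a 33 38 47) = 45
m4: inner = H(5a 43 50 59 52 d9 7e f5) = e4; tag = H(30 29 3a 33 38 e4) = e2

1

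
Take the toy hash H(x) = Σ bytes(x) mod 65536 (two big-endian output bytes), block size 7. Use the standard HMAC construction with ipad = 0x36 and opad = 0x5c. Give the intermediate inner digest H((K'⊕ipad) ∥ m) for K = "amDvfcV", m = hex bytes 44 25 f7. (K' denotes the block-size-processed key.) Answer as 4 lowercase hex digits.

Key "amDvfcV" = 61 6d 44 76 66 63 56 is exactly B = 7 bytes: K' = 61 6d 44 76 66 63 56.
K' ⊕ ipad = 57 5b 72 40 50 55 60.
Inner input = 57 5b 72 40 50 55 60 ∥ 44 25 f7.
Inner hash: sum = 87+91+114+64+80+85+96+68+37+247 = 969 → 03 c9.

03c9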